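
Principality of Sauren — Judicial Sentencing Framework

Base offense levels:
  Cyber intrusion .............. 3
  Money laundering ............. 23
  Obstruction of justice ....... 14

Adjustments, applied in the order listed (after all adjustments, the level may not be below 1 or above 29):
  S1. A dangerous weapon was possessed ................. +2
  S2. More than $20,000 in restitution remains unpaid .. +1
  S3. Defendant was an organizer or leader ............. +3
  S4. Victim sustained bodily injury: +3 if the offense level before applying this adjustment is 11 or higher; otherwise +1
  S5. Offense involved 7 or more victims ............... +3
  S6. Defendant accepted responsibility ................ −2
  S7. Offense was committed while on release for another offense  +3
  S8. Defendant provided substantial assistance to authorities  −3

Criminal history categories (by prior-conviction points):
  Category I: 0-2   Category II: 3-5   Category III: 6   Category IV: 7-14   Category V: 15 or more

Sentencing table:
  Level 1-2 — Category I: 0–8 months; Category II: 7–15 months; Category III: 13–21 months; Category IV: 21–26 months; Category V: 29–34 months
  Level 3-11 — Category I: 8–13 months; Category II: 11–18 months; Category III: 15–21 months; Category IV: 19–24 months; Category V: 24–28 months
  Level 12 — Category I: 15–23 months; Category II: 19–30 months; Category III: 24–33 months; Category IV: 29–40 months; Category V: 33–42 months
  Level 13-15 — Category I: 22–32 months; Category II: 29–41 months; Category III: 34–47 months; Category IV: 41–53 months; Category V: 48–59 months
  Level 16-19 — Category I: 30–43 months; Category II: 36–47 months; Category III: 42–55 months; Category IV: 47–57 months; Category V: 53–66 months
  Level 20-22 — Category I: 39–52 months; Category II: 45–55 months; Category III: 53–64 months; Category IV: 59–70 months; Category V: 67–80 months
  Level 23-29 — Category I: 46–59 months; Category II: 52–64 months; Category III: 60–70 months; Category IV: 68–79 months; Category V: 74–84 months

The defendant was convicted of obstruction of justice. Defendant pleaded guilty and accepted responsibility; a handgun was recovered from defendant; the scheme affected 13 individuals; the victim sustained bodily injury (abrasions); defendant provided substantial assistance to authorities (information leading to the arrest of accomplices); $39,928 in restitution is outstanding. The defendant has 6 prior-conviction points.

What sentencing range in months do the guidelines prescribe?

42-55 months

Base offense level for obstruction of justice: 14.
S1 applies: 14 + 2 = 16.
S2 applies: 16 + 1 = 17.
S3 does not apply.
S4 applies (level before this adjustment is 17 ≥ 11, so +3): 17 + 3 = 20.
S5 applies: 20 + 3 = 23.
S6 applies: 23 − 2 = 21.
S7 does not apply.
S8 applies: 21 − 3 = 18.
Final offense level: 18.
Criminal history: 6 prior points → Category III (6).
Level 18 falls in the 16-19 band.
Grid: Level 16-19 × Category III = 42-55 months.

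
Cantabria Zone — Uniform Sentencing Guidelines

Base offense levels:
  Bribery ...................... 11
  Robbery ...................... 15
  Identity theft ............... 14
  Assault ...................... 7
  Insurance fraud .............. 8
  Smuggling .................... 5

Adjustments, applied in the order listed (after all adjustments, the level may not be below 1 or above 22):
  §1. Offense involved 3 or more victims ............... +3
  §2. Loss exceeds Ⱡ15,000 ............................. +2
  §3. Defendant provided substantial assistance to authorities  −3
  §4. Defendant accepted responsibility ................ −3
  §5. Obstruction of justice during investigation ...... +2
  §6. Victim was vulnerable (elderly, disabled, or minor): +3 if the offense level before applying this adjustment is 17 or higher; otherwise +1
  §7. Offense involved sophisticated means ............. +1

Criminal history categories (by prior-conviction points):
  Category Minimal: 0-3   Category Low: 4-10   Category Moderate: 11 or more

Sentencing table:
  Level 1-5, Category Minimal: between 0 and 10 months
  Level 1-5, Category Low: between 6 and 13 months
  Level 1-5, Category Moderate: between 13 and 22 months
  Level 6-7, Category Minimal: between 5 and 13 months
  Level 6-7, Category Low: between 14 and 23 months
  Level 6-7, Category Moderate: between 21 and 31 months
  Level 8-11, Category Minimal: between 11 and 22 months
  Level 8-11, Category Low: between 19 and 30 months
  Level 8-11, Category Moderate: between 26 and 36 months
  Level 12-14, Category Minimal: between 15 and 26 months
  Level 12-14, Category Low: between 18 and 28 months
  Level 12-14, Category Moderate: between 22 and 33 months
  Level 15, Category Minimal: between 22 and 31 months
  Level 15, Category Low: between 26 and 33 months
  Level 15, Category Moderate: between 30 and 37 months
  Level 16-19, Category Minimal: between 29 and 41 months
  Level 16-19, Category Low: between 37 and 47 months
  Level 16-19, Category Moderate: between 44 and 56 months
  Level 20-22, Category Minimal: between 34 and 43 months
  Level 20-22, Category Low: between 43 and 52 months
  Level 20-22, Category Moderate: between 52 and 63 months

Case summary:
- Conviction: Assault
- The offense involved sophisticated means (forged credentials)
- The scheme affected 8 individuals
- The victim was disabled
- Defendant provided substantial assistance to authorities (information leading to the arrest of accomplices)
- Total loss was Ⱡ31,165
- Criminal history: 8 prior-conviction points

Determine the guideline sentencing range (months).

19-30 months

Base offense level for assault: 7.
§1 applies: 7 + 3 = 10.
§2 applies: 10 + 2 = 12.
§3 applies: 12 − 3 = 9.
§4 does not apply.
§5 does not apply.
§6 applies (level before this adjustment is 9 < 17, so +1): 9 + 1 = 10.
§7 applies: 10 + 1 = 11.
Final offense level: 11.
Criminal history: 8 prior points → Category Low (4-10).
Level 11 falls in the 8-11 band.
Grid: Level 8-11 × Category Low = 19-30 months.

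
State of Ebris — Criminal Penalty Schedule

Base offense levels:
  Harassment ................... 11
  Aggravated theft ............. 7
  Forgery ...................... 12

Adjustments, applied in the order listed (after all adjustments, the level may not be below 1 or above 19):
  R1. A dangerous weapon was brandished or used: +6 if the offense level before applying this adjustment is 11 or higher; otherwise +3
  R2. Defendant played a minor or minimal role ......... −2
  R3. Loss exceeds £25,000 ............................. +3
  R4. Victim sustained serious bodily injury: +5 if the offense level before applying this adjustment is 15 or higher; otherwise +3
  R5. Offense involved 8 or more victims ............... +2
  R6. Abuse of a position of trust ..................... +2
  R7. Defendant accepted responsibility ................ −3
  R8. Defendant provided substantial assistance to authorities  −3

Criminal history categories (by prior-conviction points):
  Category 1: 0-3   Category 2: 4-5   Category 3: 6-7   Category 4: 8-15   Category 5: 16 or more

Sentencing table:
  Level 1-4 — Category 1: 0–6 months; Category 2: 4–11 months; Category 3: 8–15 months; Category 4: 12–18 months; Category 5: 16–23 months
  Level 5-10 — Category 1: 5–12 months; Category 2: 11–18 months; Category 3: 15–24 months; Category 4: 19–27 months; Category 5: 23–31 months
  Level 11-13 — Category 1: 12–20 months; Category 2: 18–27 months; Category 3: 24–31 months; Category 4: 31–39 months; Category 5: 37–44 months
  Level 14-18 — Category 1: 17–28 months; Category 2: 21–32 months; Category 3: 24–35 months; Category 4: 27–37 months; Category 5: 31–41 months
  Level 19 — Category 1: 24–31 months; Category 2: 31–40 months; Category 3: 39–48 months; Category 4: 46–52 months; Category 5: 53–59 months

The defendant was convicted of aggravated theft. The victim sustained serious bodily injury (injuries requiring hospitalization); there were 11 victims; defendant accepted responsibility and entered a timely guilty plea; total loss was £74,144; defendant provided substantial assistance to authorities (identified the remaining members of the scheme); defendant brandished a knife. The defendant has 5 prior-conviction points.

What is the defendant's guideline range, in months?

Base offense level for aggravated theft: 7.
R1 applies (level before this adjustment is 7 < 11, so +3): 7 + 3 = 10.
R2 does not apply.
R3 applies: 10 + 3 = 13.
R4 applies (level before this adjustment is 13 < 15, so +3): 13 + 3 = 16.
R5 applies: 16 + 2 = 18.
R6 does not apply.
R7 applies: 18 − 3 = 15.
R8 applies: 15 − 3 = 12.
Final offense level: 12.
Criminal history: 5 prior points → Category 2 (4-5).
Level 12 falls in the 11-13 band.
Grid: Level 11-13 × Category 2 = 18-27 months.

18-27 months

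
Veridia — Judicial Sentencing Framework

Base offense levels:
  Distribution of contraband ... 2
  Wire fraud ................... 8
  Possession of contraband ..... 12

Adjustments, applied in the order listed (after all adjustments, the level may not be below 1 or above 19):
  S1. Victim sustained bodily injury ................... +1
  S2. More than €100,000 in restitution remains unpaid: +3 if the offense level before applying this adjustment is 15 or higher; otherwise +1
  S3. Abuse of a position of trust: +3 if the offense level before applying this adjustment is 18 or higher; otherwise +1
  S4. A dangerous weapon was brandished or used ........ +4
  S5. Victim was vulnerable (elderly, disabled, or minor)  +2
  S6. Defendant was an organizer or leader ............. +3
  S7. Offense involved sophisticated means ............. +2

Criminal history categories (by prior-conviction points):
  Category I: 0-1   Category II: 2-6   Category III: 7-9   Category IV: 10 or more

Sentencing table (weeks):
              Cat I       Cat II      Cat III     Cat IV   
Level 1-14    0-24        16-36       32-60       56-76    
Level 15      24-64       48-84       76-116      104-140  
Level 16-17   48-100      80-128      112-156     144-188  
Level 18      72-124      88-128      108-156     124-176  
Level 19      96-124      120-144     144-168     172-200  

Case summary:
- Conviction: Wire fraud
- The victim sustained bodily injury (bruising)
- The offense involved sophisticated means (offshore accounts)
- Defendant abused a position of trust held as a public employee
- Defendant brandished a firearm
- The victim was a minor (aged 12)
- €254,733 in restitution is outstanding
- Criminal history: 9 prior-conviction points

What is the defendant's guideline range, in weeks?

Base offense level for wire fraud: 8.
S1 applies: 8 + 1 = 9.
S2 applies (level before this adjustment is 9 < 15, so +1): 9 + 1 = 10.
S3 applies (level before this adjustment is 10 < 18, so +1): 10 + 1 = 11.
S4 applies: 11 + 4 = 15.
S5 applies: 15 + 2 = 17.
S6 does not apply.
S7 applies: 17 + 2 = 19.
Final offense level: 19.
Criminal history: 9 prior points → Category III (7-9).
Level 19 falls in the 19 band.
Grid: Level 19 × Category III = 144-168 weeks.

144-168 weeks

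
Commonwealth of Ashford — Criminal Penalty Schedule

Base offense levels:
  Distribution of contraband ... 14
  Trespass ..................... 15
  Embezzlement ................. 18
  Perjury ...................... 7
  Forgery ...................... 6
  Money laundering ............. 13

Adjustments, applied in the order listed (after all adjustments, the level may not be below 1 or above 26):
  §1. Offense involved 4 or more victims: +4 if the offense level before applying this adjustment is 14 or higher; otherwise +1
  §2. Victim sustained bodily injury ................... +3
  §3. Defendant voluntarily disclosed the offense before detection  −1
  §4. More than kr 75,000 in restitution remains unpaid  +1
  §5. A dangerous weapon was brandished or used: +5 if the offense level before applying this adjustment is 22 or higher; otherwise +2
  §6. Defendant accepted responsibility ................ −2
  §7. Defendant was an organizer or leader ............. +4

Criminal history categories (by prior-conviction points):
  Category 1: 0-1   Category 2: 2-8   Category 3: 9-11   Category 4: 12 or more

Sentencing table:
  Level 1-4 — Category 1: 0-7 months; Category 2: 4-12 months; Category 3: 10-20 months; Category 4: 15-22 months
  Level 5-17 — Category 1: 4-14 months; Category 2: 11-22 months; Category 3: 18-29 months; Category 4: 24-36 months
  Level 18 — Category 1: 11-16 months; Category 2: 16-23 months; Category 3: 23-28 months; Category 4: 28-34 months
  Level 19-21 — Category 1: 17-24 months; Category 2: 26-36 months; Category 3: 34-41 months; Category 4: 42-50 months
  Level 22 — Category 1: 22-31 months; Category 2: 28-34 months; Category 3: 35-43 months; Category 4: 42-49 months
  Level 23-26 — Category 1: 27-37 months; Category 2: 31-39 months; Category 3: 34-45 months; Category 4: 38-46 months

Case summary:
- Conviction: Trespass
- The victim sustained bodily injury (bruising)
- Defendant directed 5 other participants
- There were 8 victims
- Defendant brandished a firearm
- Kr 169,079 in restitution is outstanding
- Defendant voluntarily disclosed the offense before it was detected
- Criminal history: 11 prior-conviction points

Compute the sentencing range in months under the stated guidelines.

34-45 months

Base offense level for trespass: 15.
§1 applies (level before this adjustment is 15 ≥ 14, so +4): 15 + 4 = 19.
§2 applies: 19 + 3 = 22.
§3 applies: 22 − 1 = 21.
§4 applies: 21 + 1 = 22.
§5 applies (level before this adjustment is 22 ≥ 22, so +5): 22 + 5 = 27.
§7 applies: 27 + 4 = 31.
Level 31 exceeds the maximum of 26; capped at 26.
Final offense level: 26.
Criminal history: 11 prior points → Category 3 (9-11).
Level 26 falls in the 23-26 band.
Grid: Level 23-26 × Category 3 = 34-45 months.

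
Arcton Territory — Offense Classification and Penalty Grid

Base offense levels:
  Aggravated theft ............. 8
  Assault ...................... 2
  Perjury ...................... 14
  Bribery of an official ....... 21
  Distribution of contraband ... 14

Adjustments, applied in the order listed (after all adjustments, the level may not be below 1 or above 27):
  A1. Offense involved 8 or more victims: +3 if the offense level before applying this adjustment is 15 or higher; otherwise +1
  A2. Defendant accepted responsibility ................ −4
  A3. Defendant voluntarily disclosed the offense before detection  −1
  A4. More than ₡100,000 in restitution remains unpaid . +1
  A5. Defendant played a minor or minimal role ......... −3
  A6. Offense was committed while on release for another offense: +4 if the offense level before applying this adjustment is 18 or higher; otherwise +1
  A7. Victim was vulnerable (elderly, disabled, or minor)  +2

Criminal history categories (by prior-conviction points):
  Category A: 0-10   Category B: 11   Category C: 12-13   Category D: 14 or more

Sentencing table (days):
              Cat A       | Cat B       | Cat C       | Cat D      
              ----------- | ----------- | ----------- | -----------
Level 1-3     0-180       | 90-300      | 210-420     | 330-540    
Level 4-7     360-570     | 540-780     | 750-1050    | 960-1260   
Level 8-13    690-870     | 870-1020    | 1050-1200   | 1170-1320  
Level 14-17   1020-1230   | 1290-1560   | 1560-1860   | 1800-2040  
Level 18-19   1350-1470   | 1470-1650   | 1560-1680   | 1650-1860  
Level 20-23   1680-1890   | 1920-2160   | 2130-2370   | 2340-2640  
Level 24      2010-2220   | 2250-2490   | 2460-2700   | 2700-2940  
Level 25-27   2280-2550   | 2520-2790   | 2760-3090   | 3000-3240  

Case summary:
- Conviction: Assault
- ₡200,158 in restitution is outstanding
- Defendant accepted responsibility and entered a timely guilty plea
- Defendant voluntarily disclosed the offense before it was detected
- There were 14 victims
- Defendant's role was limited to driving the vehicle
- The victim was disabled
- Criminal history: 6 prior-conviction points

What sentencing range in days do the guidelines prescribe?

0-180 days

Base offense level for assault: 2.
A1 applies (level before this adjustment is 2 < 15, so +1): 2 + 1 = 3.
A2 applies: 3 − 4 = -1.
A3 applies: -1 − 1 = -2.
A4 applies: -2 + 1 = -1.
A5 applies: -1 − 3 = -4.
A6 does not apply.
A7 applies: -4 + 2 = -2.
Level -2 is below the minimum of 1; floored at 1.
Final offense level: 1.
Criminal history: 6 prior points → Category A (0-10).
Level 1 falls in the 1-3 band.
Grid: Level 1-3 × Category A = 0-180 days.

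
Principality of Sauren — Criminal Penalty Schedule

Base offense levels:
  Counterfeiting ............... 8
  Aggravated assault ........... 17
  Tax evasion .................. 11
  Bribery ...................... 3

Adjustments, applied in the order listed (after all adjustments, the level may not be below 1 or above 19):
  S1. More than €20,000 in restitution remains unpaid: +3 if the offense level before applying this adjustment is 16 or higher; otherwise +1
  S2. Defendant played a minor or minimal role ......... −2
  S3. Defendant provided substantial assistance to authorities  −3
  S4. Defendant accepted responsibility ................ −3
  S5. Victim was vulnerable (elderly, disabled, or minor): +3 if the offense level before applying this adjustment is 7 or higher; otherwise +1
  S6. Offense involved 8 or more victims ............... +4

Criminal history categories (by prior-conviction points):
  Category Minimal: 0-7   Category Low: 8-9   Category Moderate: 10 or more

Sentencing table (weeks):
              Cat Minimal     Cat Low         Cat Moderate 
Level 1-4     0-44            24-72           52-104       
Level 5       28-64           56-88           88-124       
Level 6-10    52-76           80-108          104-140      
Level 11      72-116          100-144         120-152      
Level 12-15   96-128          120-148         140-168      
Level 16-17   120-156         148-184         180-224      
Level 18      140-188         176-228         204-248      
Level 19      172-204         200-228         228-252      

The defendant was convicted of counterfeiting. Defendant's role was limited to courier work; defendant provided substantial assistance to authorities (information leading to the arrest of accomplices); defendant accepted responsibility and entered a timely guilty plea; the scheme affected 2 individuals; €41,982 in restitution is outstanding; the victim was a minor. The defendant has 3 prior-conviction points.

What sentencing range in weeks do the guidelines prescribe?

Base offense level for counterfeiting: 8.
S1 applies (level before this adjustment is 8 < 16, so +1): 8 + 1 = 9.
S2 applies: 9 − 2 = 7.
S3 applies: 7 − 3 = 4.
S4 applies: 4 − 3 = 1.
S5 applies (level before this adjustment is 1 < 7, so +1): 1 + 1 = 2.
S6 does not apply.
Final offense level: 2.
Criminal history: 3 prior points → Category Minimal (0-7).
Level 2 falls in the 1-4 band.
Grid: Level 1-4 × Category Minimal = 0-44 weeks.

0-44 weeks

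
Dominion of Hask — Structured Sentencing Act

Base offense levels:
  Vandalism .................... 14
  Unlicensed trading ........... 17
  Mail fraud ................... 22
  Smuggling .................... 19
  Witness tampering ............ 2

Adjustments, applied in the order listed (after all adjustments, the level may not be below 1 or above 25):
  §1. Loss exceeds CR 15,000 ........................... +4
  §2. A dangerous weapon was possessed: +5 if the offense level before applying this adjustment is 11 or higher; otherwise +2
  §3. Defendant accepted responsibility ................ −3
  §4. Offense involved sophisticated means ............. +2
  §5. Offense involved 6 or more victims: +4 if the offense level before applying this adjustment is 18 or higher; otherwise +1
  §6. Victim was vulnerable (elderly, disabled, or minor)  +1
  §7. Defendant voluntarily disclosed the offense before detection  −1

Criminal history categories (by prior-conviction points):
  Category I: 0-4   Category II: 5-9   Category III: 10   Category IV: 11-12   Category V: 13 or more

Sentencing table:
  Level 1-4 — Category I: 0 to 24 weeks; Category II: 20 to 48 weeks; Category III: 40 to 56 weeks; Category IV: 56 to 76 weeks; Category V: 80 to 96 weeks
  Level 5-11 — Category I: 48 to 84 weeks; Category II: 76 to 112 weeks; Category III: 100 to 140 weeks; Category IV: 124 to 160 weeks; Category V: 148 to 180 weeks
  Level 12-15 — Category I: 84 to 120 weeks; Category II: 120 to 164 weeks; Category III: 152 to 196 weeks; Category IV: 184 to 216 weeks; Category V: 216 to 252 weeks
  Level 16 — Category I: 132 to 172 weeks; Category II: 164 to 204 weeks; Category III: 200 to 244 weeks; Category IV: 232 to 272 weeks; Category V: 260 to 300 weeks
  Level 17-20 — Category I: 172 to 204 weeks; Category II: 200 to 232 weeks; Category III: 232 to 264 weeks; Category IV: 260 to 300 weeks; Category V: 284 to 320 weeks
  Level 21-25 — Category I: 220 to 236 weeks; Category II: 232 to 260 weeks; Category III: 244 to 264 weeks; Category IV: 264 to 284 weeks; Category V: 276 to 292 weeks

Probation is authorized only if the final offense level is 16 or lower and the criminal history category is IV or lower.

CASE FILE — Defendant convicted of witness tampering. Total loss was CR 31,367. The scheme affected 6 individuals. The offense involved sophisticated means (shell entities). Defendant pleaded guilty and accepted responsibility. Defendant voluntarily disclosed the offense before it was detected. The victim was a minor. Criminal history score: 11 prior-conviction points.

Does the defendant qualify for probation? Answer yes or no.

Base offense level for witness tampering: 2.
§1 applies: 2 + 4 = 6.
§3 applies: 6 − 3 = 3.
§4 applies: 3 + 2 = 5.
§5 applies (level before this adjustment is 5 < 18, so +1): 5 + 1 = 6.
§6 applies: 6 + 1 = 7.
§7 applies: 7 − 1 = 6.
Final offense level: 6.
Criminal history: 11 prior points → Category IV (11-12).
Level 6 falls in the 5-11 band.
Grid: Level 5-11 × Category IV = 124-160 weeks.
Probation check: level 6 ≤ 16 and category IV ≤ IV → eligible.

Yes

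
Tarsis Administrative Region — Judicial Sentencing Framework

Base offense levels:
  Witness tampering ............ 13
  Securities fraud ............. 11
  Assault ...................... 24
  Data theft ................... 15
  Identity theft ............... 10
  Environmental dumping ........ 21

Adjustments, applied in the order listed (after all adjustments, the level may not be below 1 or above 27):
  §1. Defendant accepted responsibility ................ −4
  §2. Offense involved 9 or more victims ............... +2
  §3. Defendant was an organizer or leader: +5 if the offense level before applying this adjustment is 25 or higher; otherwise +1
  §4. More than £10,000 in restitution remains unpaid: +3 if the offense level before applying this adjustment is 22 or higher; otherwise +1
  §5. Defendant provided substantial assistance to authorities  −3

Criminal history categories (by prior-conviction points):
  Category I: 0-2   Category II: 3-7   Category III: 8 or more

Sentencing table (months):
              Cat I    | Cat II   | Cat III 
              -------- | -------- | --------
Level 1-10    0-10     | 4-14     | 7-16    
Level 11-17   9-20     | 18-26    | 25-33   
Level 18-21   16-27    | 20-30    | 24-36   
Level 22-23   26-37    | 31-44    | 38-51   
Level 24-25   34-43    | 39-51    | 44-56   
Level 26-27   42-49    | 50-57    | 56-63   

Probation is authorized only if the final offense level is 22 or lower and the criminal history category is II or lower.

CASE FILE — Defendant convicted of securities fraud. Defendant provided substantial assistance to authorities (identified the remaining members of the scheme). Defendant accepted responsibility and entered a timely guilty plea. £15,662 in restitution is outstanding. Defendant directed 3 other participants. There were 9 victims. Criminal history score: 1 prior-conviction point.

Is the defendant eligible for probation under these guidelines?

Yes

Base offense level for securities fraud: 11.
§1 applies: 11 − 4 = 7.
§2 applies: 7 + 2 = 9.
§3 applies (level before this adjustment is 9 < 25, so +1): 9 + 1 = 10.
§4 applies (level before this adjustment is 10 < 22, so +1): 10 + 1 = 11.
§5 applies: 11 − 3 = 8.
Final offense level: 8.
Criminal history: 1 prior point → Category I (0-2).
Level 8 falls in the 1-10 band.
Grid: Level 1-10 × Category I = 0-10 months.
Probation check: level 8 ≤ 22 and category I ≤ II → eligible.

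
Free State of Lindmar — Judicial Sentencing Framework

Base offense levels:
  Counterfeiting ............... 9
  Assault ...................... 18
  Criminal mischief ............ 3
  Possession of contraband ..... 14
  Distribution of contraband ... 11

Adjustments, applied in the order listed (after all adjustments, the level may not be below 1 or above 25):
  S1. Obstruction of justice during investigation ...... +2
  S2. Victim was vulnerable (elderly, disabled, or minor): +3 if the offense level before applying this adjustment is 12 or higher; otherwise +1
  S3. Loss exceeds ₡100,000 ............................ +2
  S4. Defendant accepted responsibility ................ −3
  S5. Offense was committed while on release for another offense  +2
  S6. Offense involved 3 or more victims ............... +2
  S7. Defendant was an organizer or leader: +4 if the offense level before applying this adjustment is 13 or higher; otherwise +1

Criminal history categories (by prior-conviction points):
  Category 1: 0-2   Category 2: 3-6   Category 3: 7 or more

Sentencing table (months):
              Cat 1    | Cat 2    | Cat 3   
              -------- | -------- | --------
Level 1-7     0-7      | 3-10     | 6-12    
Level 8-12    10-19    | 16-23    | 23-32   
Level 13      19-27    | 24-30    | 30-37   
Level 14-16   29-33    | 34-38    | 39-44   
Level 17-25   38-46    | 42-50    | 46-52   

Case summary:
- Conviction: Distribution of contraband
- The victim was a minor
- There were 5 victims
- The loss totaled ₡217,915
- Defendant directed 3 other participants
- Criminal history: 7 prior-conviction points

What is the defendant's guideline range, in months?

Base offense level for distribution of contraband: 11.
S1 does not apply.
S2 applies (level before this adjustment is 11 < 12, so +1): 11 + 1 = 12.
S3 applies: 12 + 2 = 14.
S5 does not apply.
S6 applies: 14 + 2 = 16.
S7 applies (level before this adjustment is 16 ≥ 13, so +4): 16 + 4 = 20.
Final offense level: 20.
Criminal history: 7 prior points → Category 3 (7+).
Level 20 falls in the 17-25 band.
Grid: Level 17-25 × Category 3 = 46-52 months.

46-52 months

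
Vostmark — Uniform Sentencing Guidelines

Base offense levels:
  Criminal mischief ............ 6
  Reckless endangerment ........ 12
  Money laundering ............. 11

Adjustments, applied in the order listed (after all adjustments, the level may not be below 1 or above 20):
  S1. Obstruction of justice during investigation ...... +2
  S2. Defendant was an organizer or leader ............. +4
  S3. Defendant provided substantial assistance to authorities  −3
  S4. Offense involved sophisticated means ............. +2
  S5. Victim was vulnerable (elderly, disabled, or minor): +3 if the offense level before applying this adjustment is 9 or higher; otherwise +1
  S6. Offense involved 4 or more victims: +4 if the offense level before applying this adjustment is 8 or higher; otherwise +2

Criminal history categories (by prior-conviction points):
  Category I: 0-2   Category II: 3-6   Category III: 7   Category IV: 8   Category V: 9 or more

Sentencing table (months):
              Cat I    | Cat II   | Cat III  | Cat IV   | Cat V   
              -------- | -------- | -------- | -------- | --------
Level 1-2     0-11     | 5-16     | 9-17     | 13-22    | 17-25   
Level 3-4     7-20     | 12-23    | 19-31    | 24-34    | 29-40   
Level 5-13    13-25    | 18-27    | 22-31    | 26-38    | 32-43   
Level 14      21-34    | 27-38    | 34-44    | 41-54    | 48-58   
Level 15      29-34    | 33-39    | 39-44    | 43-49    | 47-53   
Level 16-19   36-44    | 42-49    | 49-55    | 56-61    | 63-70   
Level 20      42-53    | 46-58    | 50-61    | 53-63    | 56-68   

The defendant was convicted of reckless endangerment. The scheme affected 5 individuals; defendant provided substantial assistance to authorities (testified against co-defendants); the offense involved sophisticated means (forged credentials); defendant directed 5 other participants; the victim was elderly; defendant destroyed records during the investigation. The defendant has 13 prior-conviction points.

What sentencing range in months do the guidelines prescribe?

Base offense level for reckless endangerment: 12.
S1 applies: 12 + 2 = 14.
S2 applies: 14 + 4 = 18.
S3 applies: 18 − 3 = 15.
S4 applies: 15 + 2 = 17.
S5 applies (level before this adjustment is 17 ≥ 9, so +3): 17 + 3 = 20.
S6 applies (level before this adjustment is 20 ≥ 8, so +4): 20 + 4 = 24.
Level 24 exceeds the maximum of 20; capped at 20.
Final offense level: 20.
Criminal history: 13 prior points → Category V (9+).
Level 20 falls in the 20 band.
Grid: Level 20 × Category V = 56-68 months.

56-68 months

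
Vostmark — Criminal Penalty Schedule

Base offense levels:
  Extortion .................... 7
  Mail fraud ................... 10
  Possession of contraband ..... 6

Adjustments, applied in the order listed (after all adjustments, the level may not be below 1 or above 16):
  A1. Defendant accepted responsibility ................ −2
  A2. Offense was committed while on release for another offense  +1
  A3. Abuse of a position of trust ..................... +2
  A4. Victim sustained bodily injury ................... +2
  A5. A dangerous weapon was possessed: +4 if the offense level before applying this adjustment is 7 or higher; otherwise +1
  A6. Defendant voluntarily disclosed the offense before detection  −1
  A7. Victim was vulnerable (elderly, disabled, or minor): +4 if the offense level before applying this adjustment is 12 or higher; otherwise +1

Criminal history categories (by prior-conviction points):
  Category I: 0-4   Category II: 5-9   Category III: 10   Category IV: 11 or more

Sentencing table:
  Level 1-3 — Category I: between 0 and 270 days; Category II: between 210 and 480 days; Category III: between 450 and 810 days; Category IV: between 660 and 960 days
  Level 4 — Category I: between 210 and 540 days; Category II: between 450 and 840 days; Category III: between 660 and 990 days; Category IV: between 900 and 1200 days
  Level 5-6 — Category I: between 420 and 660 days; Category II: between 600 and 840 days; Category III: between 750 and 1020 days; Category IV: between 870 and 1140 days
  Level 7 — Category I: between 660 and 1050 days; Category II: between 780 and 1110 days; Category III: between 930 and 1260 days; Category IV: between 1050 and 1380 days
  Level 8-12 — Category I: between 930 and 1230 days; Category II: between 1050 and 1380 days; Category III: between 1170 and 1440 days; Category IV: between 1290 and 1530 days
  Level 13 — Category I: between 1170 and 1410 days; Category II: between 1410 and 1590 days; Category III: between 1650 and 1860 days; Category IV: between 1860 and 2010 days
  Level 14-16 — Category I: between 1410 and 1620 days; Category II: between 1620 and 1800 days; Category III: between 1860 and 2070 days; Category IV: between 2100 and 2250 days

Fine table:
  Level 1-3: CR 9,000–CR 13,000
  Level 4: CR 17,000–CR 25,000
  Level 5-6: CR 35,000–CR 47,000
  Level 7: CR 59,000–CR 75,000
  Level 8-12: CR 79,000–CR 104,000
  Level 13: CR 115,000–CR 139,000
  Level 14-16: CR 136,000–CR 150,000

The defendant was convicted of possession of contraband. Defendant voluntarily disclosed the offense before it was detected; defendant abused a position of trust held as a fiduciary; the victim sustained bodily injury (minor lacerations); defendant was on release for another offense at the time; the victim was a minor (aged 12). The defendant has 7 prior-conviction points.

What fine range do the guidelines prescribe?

Base offense level for possession of contraband: 6.
A1 does not apply.
A2 applies: 6 + 1 = 7.
A3 applies: 7 + 2 = 9.
A4 applies: 9 + 2 = 11.
A6 applies: 11 − 1 = 10.
A7 applies (level before this adjustment is 10 < 12, so +1): 10 + 1 = 11.
Final offense level: 11.
Level 11 falls in the 8-12 band.
Fine table: Level 8-12 → CR 79,000–CR 104,000.

CR 79,000–CR 104,000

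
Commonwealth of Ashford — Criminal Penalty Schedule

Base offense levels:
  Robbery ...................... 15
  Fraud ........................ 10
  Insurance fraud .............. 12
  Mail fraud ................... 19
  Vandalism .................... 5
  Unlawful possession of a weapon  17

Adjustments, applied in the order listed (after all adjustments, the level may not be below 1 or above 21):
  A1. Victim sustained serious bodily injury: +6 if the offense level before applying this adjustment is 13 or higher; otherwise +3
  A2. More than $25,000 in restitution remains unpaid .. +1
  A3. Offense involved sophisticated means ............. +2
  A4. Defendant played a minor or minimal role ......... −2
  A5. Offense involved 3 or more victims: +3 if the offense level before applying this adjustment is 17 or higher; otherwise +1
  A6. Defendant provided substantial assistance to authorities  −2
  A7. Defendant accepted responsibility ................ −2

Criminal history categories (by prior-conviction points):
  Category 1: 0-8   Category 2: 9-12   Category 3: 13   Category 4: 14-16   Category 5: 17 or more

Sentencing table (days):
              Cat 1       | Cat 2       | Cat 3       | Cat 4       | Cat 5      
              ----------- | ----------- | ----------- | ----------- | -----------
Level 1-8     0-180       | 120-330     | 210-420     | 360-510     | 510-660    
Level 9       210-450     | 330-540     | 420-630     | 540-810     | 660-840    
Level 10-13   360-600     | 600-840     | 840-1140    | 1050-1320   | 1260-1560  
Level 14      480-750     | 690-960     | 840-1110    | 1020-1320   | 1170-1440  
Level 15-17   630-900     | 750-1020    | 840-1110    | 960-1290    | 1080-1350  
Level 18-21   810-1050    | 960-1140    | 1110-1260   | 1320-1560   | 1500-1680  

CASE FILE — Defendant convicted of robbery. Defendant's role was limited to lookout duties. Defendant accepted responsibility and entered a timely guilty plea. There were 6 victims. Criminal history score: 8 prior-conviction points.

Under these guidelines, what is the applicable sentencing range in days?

Base offense level for robbery: 15.
A1 does not apply.
A2 does not apply.
A4 applies: 15 − 2 = 13.
A5 applies (level before this adjustment is 13 < 17, so +1): 13 + 1 = 14.
A6 does not apply.
A7 applies: 14 − 2 = 12.
Final offense level: 12.
Criminal history: 8 prior points → Category 1 (0-8).
Level 12 falls in the 10-13 band.
Grid: Level 10-13 × Category 1 = 360-600 days.

360-600 days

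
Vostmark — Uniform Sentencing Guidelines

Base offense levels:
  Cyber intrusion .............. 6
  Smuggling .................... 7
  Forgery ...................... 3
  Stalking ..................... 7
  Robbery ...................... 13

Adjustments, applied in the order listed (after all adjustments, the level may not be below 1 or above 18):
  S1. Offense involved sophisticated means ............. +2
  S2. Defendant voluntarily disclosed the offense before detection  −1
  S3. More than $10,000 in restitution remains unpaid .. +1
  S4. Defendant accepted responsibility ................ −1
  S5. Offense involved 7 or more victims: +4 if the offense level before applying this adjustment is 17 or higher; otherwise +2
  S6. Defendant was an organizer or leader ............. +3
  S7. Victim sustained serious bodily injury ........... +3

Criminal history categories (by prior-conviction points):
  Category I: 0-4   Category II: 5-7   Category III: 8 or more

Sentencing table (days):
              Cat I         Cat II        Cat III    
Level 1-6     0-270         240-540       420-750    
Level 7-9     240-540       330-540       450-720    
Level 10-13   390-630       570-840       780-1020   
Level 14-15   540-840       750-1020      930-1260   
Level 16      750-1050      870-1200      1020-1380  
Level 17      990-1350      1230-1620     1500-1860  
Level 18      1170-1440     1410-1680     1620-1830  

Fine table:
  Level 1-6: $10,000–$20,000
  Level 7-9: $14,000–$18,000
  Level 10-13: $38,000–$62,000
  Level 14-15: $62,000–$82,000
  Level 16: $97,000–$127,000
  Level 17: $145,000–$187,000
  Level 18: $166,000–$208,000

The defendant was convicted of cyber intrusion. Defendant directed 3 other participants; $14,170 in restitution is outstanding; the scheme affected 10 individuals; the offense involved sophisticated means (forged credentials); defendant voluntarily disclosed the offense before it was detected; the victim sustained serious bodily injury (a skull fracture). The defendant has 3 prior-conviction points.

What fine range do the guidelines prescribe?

$97,000–$127,000

Base offense level for cyber intrusion: 6.
S1 applies: 6 + 2 = 8.
S2 applies: 8 − 1 = 7.
S3 applies: 7 + 1 = 8.
S4 does not apply.
S5 applies (level before this adjustment is 8 < 17, so +2): 8 + 2 = 10.
S6 applies: 10 + 3 = 13.
S7 applies: 13 + 3 = 16.
Final offense level: 16.
Level 16 falls in the 16 band.
Fine table: Level 16 → $97,000–$127,000.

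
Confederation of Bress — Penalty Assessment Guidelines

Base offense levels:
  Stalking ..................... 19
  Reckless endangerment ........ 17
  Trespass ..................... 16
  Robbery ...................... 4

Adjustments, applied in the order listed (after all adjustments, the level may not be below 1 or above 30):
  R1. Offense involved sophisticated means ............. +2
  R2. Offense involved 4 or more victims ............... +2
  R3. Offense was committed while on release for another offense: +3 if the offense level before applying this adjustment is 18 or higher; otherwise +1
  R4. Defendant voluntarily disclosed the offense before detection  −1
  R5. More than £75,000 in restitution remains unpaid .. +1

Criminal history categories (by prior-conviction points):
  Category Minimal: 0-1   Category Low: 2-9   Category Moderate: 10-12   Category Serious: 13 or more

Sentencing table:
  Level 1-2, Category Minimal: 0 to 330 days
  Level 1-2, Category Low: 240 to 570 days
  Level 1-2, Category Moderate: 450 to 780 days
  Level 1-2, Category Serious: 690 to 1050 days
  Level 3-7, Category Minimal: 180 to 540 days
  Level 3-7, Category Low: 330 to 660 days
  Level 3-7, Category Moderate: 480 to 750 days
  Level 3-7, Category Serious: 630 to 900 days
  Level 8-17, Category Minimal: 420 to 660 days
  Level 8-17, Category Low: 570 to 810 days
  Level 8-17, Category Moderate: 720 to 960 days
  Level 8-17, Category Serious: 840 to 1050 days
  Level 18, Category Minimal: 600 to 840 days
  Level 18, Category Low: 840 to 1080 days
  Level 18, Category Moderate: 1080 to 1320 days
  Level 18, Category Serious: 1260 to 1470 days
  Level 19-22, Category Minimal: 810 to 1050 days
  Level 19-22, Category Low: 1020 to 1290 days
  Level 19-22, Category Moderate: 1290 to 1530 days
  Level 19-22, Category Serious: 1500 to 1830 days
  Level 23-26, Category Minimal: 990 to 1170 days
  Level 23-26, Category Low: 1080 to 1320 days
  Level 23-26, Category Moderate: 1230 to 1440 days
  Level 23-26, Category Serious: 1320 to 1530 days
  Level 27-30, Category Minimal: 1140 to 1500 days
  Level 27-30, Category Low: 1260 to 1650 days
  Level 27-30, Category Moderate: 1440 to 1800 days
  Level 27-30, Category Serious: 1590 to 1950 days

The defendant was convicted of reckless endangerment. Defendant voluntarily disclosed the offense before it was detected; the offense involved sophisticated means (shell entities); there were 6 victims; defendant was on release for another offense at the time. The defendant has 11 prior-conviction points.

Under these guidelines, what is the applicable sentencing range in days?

1230-1440 days

Base offense level for reckless endangerment: 17.
R1 applies: 17 + 2 = 19.
R2 applies: 19 + 2 = 21.
R3 applies (level before this adjustment is 21 ≥ 18, so +3): 21 + 3 = 24.
R4 applies: 24 − 1 = 23.
R5 does not apply.
Final offense level: 23.
Criminal history: 11 prior points → Category Moderate (10-12).
Level 23 falls in the 23-26 band.
Grid: Level 23-26 × Category Moderate = 1230-1440 days.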